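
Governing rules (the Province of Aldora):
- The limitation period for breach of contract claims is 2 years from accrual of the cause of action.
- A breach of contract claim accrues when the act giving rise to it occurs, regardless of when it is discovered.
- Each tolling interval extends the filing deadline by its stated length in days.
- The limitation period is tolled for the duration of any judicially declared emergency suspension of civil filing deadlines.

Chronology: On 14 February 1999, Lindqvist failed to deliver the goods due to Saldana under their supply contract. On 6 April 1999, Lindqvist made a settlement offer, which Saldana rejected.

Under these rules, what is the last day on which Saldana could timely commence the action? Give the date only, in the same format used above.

14 February 2001

The cause of action accrued on 14 February 1999, the date of the act.
The untolled deadline — 2 years after 14 February 1999 — is 14 February 2001.
Nothing else in the chronology tolls or restarts the period.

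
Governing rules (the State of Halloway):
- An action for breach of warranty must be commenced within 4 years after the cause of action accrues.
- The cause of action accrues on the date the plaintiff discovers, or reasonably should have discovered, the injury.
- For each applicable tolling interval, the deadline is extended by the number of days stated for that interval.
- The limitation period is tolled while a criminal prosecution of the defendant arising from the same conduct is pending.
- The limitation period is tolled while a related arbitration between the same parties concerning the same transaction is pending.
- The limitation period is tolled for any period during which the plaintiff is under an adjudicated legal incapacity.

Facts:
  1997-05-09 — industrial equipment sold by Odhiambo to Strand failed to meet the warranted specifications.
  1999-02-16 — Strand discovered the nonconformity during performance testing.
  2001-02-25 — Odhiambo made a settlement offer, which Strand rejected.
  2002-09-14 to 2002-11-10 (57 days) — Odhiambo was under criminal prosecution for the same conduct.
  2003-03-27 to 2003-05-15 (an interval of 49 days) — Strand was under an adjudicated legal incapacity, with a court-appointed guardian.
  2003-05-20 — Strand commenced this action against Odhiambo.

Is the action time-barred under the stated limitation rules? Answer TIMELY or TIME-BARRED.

TIMELY

Accrual is tied to discovery, so the period began on 1999-02-16 rather than on 1997-05-09 when the act occurred.
Adding the 4 years base period to 1999-02-16 gives a deadline of 2003-02-16, before any tolling.
The pending criminal prosecution from 2002-09-14 to 2002-11-10 tolled the period for 57 days, extending the deadline to 2003-04-14.
Because the plaintiff's legal incapacity ran from 2003-03-27 to 2003-05-15, the deadline is extended by 49 days to 2003-06-02.
None of the other events listed affects the running of the period under the stated rules.
Filing on 2003-05-20 beat the 2003-06-02 deadline — the action is timely.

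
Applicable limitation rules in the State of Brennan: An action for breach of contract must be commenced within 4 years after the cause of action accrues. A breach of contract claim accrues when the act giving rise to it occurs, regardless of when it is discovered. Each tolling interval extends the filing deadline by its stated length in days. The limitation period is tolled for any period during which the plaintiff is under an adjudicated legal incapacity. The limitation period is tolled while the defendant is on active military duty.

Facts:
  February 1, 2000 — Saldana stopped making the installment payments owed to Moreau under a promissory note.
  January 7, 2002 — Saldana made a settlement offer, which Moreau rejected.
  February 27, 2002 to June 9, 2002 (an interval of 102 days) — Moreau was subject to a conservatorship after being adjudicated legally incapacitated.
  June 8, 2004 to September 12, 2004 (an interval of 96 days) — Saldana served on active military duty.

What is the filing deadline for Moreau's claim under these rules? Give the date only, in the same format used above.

The limitation period began to run on February 1, 2000.
4 years from February 1, 2000 is February 1, 2004.
The plaintiff's legal incapacity from February 27, 2002 to June 9, 2002 tolled the period for 102 days, extending the deadline to May 13, 2004.
The defendant's active military service from June 8, 2004 to September 12, 2004 began after the period had already run on May 13, 2004, so it has no tolling effect.
None of the other events listed affects the running of the period under the stated rules.

May 13, 2004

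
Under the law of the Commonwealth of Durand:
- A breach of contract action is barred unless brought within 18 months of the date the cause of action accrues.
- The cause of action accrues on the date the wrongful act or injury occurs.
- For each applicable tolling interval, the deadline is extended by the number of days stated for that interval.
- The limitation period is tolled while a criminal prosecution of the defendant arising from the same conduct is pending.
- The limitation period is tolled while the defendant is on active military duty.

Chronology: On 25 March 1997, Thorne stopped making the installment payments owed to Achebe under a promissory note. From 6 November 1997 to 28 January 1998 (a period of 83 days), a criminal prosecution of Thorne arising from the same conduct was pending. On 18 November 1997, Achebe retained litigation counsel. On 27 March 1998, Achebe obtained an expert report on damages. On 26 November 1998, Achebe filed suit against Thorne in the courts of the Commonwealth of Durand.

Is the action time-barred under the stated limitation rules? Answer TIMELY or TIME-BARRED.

The limitation period began to run on 25 March 1997.
The untolled deadline — 18 months after 25 March 1997 — is 25 September 1998.
Because the pending criminal prosecution ran from 6 November 1997 to 28 January 1998, the deadline is extended by 83 days to 17 December 1998.
The other events in the timeline have no effect on the limitation period under the stated rules.
Achebe filed on 26 November 1998, before the 17 December 1998 deadline, so the action is timely.

TIMELY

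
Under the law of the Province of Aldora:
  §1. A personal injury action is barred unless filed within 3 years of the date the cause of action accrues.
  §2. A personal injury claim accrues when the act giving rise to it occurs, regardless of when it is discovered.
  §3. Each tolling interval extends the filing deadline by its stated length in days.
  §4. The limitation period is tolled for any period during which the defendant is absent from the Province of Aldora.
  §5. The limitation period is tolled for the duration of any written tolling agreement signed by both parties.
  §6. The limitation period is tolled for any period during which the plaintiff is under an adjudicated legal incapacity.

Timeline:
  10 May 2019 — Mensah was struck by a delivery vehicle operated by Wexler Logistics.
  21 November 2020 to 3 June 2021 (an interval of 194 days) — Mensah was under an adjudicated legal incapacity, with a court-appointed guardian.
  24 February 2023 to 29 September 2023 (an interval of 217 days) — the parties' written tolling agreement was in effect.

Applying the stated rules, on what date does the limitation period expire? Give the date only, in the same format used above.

The limitation period began to run on 10 May 2019.
3 years from 10 May 2019 is 10 May 2022.
Because the plaintiff's legal incapacity ran from 21 November 2020 to 3 June 2021, the deadline is extended by 194 days to 20 November 2022.
The written tolling agreement starting 24 February 2023 came too late — the period had run on 20 November 2022 — and so does not extend the deadline.

20 November 2022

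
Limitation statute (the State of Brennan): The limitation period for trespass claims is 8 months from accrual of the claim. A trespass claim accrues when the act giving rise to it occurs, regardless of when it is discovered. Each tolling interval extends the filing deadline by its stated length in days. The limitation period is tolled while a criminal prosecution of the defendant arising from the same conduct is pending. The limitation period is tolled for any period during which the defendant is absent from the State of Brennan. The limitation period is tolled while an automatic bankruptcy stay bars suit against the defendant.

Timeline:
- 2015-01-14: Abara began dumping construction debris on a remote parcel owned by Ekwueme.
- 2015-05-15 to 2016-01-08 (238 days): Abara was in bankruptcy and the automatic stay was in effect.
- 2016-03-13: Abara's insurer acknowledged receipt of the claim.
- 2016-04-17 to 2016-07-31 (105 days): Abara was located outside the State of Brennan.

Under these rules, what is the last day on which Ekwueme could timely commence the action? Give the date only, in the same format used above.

The claim accrued on 2015-01-14, when the wrongful act occurred.
The untolled deadline — 8 months after 2015-01-14 — is 2015-09-14.
Because the automatic bankruptcy stay ran from 2015-05-15 to 2016-01-08, the deadline is extended by 238 days to 2016-05-09.
Because the defendant's absence from the jurisdiction ran from 2016-04-17 to 2016-07-31, the deadline is extended by 105 days to 2016-08-22.
The other events in the timeline have no effect on the limitation period under the stated rules.

2016-08-22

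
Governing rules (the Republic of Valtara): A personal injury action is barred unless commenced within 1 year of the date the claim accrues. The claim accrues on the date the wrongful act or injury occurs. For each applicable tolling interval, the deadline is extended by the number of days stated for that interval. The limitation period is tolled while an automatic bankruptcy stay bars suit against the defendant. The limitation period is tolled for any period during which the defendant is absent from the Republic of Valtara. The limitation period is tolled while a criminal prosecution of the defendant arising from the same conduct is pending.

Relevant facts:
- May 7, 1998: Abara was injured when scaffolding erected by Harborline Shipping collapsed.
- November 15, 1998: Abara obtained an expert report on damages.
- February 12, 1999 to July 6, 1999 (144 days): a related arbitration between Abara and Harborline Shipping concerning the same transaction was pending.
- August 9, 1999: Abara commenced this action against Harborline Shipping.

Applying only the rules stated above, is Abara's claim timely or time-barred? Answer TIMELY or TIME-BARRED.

The claim accrued on May 7, 1998, the date of the act.
Adding the 1 year base period to May 7, 1998 gives a deadline of May 7, 1999, before any tolling.
No stated provision tolls the period for a pending arbitration, so the interval from February 12, 1999 to July 6, 1999 has no effect on the deadline.
Nothing else in the chronology tolls or restarts the period.
The August 9, 1999 filing falls after the May 7, 1999 deadline; the claim is time-barred.

TIME-BARRED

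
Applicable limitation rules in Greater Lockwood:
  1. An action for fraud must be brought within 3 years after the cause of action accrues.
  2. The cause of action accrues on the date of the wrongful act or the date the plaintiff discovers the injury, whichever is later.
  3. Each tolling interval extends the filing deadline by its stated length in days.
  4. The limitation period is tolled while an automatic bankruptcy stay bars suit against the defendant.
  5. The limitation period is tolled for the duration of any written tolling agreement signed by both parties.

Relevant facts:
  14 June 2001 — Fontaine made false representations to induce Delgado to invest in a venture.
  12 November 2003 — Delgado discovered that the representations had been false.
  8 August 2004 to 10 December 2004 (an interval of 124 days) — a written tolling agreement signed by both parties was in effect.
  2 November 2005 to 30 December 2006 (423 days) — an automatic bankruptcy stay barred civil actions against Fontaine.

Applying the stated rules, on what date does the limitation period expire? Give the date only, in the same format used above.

12 May 2008

Taking the later of the act (14 June 2001) and discovery (12 November 2003), the claim accrued on 12 November 2003.
3 years from 12 November 2003 is 12 November 2006.
The written tolling agreement from 8 August 2004 to 10 December 2004 tolled the period for 124 days, extending the deadline to 16 March 2007.
The period was tolled for 423 days by the automatic bankruptcy stay (2 November 2005 to 30 December 2006), pushing the deadline to 12 May 2008.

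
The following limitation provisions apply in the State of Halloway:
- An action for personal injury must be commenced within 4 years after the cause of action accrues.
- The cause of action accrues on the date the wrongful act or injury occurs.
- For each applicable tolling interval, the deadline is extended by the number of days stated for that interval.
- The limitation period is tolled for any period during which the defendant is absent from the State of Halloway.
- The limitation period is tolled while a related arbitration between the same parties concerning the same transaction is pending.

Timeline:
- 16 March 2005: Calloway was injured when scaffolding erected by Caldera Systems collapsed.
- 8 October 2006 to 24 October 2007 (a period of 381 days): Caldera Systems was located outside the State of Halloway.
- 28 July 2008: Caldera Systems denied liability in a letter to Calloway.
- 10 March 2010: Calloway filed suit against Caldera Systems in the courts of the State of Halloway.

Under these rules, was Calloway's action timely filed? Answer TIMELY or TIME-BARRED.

TIMELY

The cause of action accrued on 16 March 2005, the date of the act.
Adding the 4 years base period to 16 March 2005 gives a deadline of 16 March 2009, before any tolling.
The defendant's absence from the jurisdiction from 8 October 2006 to 24 October 2007 tolled the period for 381 days, extending the deadline to 1 April 2010.
None of the other events listed affects the running of the period under the stated rules.
Filing on 10 March 2010 beat the 1 April 2010 deadline — the action is timely.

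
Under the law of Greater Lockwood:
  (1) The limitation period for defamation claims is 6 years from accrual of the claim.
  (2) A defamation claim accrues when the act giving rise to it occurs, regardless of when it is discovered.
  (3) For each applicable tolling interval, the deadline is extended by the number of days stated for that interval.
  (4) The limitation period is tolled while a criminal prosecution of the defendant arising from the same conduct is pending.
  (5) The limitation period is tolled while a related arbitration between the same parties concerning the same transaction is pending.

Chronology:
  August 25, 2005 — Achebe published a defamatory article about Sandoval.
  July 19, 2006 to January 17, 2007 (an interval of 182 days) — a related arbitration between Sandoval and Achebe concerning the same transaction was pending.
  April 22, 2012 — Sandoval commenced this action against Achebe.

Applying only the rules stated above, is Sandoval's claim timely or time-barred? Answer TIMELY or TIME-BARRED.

The limitation period began to run on August 25, 2005.
6 years from August 25, 2005 is August 25, 2011.
Because the pending related arbitration ran from July 19, 2006 to January 17, 2007, the deadline is extended by 182 days to February 23, 2012.
Sandoval filed on April 22, 2012, after the February 23, 2012 deadline, so the action is time-barred.

TIME-BARRED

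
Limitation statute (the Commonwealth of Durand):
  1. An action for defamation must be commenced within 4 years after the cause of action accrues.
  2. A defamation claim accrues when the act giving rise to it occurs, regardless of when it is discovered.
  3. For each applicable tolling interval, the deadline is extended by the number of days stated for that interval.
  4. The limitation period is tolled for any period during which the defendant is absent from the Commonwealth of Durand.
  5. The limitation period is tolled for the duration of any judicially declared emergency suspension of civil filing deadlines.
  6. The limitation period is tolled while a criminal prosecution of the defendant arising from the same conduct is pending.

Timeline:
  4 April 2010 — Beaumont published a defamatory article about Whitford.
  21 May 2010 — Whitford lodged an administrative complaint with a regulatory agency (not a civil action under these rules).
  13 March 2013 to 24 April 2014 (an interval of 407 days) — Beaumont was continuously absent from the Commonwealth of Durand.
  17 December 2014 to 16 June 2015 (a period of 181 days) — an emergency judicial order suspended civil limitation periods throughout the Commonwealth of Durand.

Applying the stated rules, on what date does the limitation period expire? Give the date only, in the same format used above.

13 November 2015

The limitation period began to run on 4 April 2010.
4 years from 4 April 2010 is 4 April 2014.
The period was tolled for 407 days by the defendant's absence from the jurisdiction (13 March 2013 to 24 April 2014), pushing the deadline to 16 May 2015.
The emergency suspension of filing deadlines from 17 December 2014 to 16 June 2015 tolled the period for 181 days, extending the deadline to 13 November 2015.
None of the other events listed affects the running of the period under the stated rules.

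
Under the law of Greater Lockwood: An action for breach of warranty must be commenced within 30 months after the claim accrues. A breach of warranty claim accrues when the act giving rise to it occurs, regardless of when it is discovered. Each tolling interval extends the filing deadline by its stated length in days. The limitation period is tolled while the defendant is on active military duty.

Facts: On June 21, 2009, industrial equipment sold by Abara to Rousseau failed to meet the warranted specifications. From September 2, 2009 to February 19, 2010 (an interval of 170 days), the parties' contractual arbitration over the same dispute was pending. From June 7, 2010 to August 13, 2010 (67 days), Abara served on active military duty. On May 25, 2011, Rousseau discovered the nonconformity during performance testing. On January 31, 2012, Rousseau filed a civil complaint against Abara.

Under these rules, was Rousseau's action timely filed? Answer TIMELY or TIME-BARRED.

Because the rule ties accrual to occurrence, the claim accrued on June 21, 2009, not on the May 25, 2011 discovery date.
The untolled deadline — 30 months after June 21, 2009 — is December 21, 2011.
Because the defendant's active military service ran from June 7, 2010 to August 13, 2010, the deadline is extended by 67 days to February 26, 2012.
The pending related arbitration from September 2, 2009 to February 19, 2010 does not toll the period, because no stated rule makes a pending arbitration a tolling event.
Rousseau filed on January 31, 2012, before the February 26, 2012 deadline, so the action is timely.

TIMELY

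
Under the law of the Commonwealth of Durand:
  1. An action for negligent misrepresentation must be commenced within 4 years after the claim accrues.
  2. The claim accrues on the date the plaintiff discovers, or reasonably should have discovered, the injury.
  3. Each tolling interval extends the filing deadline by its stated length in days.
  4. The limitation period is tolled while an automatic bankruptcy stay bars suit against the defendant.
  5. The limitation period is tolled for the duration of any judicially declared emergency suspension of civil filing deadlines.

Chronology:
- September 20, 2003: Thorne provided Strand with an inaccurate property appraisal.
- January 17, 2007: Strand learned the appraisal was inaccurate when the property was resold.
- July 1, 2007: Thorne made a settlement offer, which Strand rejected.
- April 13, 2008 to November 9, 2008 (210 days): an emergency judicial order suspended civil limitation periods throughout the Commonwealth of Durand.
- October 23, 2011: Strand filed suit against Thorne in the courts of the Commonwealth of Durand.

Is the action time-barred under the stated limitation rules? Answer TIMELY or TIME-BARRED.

The claim did not accrue until Strand discovered the injury on January 17, 2007; the September 20, 2003 act date does not start the clock under the stated rule.
Adding the 4 years base period to January 17, 2007 gives a deadline of January 17, 2011, before any tolling.
The period was tolled for 210 days by the emergency suspension of filing deadlines (April 13, 2008 to November 9, 2008), pushing the deadline to August 15, 2011.
The other events in the timeline have no effect on the limitation period under the stated rules.
Strand filed on October 23, 2011, after the August 15, 2011 deadline, so the action is time-barred.

TIME-BARRED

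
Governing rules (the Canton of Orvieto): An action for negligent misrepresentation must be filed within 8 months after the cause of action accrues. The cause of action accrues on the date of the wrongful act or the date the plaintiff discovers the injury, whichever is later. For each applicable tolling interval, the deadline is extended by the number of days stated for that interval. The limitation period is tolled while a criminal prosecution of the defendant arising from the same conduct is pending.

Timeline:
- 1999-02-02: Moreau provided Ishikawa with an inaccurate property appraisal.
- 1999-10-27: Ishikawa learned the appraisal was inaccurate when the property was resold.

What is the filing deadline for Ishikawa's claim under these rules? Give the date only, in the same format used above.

Taking the later of the act (1999-02-02) and discovery (1999-10-27), the claim accrued on 1999-10-27.
8 months from 1999-10-27 is 2000-06-27.

2000-06-27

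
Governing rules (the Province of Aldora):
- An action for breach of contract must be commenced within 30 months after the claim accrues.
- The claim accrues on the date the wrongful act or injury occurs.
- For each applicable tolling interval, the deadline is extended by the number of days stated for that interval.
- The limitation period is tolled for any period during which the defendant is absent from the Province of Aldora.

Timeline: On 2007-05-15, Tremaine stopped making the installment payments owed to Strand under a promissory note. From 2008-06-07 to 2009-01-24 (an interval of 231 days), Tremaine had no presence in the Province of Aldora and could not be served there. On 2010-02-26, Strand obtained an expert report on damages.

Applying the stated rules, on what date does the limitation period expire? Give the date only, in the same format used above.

2010-07-04

The claim accrued on 2007-05-15, the date of the act.
The untolled deadline — 30 months after 2007-05-15 — is 2009-11-15.
The defendant's absence from the jurisdiction from 2008-06-07 to 2009-01-24 tolled the period for 231 days, extending the deadline to 2010-07-04.
The other events in the timeline have no effect on the limitation period under the stated rules.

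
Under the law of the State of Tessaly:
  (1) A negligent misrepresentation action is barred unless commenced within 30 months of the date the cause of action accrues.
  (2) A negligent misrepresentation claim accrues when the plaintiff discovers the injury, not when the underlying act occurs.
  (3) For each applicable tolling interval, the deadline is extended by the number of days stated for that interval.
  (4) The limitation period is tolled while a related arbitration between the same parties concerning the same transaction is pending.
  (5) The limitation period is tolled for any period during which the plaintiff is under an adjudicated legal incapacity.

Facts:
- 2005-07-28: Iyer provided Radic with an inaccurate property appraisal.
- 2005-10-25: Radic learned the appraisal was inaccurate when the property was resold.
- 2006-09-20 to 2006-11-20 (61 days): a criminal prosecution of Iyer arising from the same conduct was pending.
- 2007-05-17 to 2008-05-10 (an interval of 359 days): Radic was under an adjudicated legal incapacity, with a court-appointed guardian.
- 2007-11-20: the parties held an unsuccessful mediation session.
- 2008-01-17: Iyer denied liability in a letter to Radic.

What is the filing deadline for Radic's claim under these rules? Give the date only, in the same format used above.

2009-04-19

Accrual is tied to discovery, so the period began on 2005-10-25 rather than on 2005-07-28 when the act occurred.
30 months from 2005-10-25 is 2008-04-25.
Because the plaintiff's legal incapacity ran from 2007-05-17 to 2008-05-10, the deadline is extended by 359 days to 2009-04-19.
No stated provision tolls the period for a criminal prosecution, so the interval from 2006-09-20 to 2006-11-20 has no effect on the deadline.
Nothing else in the chronology tolls or restarts the period.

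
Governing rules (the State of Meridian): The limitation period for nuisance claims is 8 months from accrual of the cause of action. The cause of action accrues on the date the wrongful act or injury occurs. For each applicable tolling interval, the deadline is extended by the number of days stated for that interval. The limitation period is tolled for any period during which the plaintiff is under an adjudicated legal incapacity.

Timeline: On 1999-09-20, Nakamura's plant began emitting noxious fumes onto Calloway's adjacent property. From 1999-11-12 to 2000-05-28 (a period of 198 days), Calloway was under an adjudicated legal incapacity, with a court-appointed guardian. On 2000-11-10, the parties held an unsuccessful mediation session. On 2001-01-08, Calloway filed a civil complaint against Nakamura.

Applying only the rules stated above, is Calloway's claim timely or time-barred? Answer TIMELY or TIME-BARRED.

TIME-BARRED

The limitation period began to run on 1999-09-20.
8 months from 1999-09-20 is 2000-05-20.
The period was tolled for 198 days by the plaintiff's legal incapacity (1999-11-12 to 2000-05-28), pushing the deadline to 2000-12-04.
None of the other events listed affects the running of the period under the stated rules.
Filing on 2001-01-08 missed the 2000-12-04 deadline — the action is time-barred.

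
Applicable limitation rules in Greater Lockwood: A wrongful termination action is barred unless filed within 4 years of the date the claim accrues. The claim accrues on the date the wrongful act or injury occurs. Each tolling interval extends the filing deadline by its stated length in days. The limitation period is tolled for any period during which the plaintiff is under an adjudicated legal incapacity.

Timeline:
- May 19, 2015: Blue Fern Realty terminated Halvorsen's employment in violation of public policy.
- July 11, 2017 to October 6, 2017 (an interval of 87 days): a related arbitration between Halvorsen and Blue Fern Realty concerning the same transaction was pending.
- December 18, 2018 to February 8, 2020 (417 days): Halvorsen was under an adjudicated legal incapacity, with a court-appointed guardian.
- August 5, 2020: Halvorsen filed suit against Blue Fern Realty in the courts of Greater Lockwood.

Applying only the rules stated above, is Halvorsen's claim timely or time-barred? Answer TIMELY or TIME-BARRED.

TIME-BARRED

The limitation period began to run on May 19, 2015.
4 years from May 19, 2015 is May 19, 2019.
Because the plaintiff's legal incapacity ran from December 18, 2018 to February 8, 2020, the deadline is extended by 417 days to July 9, 2020.
No stated provision tolls the period for a pending arbitration, so the interval from July 11, 2017 to October 6, 2017 has no effect on the deadline.
Filing on August 5, 2020 missed the July 9, 2020 deadline — the action is time-barred.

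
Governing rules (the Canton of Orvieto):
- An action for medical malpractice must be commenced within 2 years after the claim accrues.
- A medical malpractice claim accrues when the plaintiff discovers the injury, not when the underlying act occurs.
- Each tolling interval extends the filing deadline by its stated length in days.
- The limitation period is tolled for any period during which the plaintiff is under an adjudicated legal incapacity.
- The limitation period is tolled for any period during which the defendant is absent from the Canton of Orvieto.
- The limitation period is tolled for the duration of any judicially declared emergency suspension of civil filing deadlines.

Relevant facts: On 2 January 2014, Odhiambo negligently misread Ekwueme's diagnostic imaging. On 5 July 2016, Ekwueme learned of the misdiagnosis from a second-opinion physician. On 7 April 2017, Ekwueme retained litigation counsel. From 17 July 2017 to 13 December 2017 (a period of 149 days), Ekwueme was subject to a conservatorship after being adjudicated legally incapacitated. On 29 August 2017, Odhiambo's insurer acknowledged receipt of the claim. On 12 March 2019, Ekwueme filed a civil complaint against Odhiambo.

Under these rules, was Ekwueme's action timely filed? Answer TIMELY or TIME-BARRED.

The claim did not accrue until Ekwueme discovered the injury on 5 July 2016; the 2 January 2014 act date does not start the clock under the stated rule.
Adding the 2 years base period to 5 July 2016 gives a deadline of 5 July 2018, before any tolling.
The period was tolled for 149 days by the plaintiff's legal incapacity (17 July 2017 to 13 December 2017), pushing the deadline to 1 December 2018.
The other events in the timeline have no effect on the limitation period under the stated rules.
The 12 March 2019 filing falls after the 1 December 2018 deadline; the claim is time-barred.

TIME-BARRED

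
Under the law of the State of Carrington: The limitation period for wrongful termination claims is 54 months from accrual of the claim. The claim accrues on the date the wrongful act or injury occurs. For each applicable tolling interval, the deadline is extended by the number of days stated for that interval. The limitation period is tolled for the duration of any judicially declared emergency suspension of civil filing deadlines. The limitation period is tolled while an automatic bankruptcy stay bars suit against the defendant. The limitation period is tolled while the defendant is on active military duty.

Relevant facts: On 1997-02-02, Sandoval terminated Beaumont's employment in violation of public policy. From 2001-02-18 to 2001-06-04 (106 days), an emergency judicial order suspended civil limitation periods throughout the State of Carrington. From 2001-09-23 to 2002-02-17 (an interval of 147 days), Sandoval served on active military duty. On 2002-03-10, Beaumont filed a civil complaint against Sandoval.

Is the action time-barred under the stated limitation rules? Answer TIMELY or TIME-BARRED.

The claim accrued on 1997-02-02, when the wrongful act occurred.
The untolled deadline — 54 months after 1997-02-02 — is 2001-08-02.
Because the emergency suspension of filing deadlines ran from 2001-02-18 to 2001-06-04, the deadline is extended by 106 days to 2001-11-16.
Because the defendant's active military service ran from 2001-09-23 to 2002-02-17, the deadline is extended by 147 days to 2002-04-12.
Filing on 2002-03-10 beat the 2002-04-12 deadline — the action is timely.

TIMELY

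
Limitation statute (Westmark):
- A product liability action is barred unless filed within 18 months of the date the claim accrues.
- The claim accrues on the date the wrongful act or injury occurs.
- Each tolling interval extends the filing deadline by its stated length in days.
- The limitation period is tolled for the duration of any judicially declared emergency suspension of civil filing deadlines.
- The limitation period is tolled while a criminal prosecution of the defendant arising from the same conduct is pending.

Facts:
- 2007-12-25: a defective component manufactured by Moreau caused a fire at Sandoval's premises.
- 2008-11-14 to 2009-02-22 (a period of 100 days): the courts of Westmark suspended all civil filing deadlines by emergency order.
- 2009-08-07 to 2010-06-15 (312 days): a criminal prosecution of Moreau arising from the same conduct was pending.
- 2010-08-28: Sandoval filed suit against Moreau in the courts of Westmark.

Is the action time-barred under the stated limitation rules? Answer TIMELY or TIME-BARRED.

The claim accrued on 2007-12-25, when the wrongful act occurred.
Adding the 18 months base period to 2007-12-25 gives a deadline of 2009-06-25, before any tolling.
The period was tolled for 100 days by the emergency suspension of filing deadlines (2008-11-14 to 2009-02-22), pushing the deadline to 2009-10-03.
The period was tolled for 312 days by the pending criminal prosecution (2009-08-07 to 2010-06-15), pushing the deadline to 2010-08-11.
Filing on 2010-08-28 missed the 2010-08-11 deadline — the action is time-barred.

TIME-BARRED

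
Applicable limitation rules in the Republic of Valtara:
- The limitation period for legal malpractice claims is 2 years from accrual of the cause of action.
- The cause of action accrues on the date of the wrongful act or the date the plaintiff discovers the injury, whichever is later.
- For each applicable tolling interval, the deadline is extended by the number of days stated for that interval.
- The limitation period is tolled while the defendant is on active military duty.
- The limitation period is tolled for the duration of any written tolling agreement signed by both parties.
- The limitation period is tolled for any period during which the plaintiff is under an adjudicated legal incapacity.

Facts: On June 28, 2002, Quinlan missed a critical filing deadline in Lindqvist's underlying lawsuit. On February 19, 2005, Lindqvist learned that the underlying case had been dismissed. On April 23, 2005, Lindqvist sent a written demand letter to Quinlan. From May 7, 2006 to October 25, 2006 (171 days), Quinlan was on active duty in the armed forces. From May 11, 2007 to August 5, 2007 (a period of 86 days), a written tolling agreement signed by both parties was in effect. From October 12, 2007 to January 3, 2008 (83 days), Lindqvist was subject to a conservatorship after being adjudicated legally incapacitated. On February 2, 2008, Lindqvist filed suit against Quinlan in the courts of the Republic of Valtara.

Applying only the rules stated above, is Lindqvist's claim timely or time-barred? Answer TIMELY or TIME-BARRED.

Taking the later of the act (June 28, 2002) and discovery (February 19, 2005), the claim accrued on February 19, 2005.
The untolled deadline — 2 years after February 19, 2005 — is February 19, 2007.
Because the defendant's active military service ran from May 7, 2006 to October 25, 2006, the deadline is extended by 171 days to August 9, 2007.
Because the written tolling agreement ran from May 11, 2007 to August 5, 2007, the deadline is extended by 86 days to November 3, 2007.
The plaintiff's legal incapacity from October 12, 2007 to January 3, 2008 tolled the period for 83 days, extending the deadline to January 25, 2008.
Nothing else in the chronology tolls or restarts the period.
Filing on February 2, 2008 missed the January 25, 2008 deadline — the action is time-barred.

TIME-BARRED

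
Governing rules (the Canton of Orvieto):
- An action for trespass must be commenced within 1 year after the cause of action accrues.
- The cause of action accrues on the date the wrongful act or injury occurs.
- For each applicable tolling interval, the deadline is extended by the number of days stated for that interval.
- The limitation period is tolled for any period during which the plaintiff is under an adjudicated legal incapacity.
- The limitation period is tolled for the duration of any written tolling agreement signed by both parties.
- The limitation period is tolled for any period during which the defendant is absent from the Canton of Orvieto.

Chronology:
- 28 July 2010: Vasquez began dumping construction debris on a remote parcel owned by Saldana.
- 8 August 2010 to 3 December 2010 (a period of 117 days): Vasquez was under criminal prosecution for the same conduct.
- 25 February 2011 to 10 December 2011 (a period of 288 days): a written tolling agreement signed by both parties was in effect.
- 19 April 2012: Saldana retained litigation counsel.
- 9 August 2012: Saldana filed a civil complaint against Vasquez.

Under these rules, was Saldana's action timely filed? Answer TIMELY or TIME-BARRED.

The limitation period began to run on 28 July 2010.
The untolled deadline — 1 year after 28 July 2010 — is 28 July 2011.
The period was tolled for 288 days by the written tolling agreement (25 February 2011 to 10 December 2011), pushing the deadline to 11 May 2012.
No stated provision tolls the period for a criminal prosecution, so the interval from 8 August 2010 to 3 December 2010 has no effect on the deadline.
The other events in the timeline have no effect on the limitation period under the stated rules.
Filing on 9 August 2012 missed the 11 May 2012 deadline — the action is time-barred.

TIME-BARRED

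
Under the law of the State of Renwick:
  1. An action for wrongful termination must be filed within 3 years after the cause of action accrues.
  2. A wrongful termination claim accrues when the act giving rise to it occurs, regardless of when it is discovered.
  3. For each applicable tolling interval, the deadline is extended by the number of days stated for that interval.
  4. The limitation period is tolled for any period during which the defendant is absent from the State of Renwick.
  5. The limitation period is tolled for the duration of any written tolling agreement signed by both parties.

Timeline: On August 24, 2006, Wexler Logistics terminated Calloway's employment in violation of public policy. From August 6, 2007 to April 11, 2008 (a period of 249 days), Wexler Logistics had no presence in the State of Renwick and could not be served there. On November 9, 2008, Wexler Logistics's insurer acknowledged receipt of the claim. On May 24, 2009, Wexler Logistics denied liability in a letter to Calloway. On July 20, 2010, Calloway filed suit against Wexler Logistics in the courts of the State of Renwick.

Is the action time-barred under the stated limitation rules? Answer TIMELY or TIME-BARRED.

The cause of action accrued on August 24, 2006, the date of the act.
3 years from August 24, 2006 is August 24, 2009.
The period was tolled for 249 days by the defendant's absence from the jurisdiction (August 6, 2007 to April 11, 2008), pushing the deadline to April 30, 2010.
Nothing else in the chronology tolls or restarts the period.
Filing on July 20, 2010 missed the April 30, 2010 deadline — the action is time-barred.

TIME-BARRED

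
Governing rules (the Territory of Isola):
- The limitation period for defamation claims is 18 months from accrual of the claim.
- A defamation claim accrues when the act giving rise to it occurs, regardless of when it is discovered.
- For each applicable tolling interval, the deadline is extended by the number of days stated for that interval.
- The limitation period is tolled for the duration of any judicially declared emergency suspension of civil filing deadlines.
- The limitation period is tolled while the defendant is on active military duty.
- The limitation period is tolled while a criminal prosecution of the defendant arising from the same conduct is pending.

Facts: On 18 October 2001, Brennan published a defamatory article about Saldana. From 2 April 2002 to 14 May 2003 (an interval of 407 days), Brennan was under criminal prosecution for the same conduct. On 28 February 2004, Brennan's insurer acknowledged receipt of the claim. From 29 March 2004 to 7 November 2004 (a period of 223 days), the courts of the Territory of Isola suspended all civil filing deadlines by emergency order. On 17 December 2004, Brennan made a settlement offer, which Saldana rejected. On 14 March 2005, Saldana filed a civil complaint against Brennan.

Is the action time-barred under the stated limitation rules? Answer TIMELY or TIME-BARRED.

TIME-BARRED

The claim accrued on 18 October 2001, when the wrongful act occurred.
The untolled deadline — 18 months after 18 October 2001 — is 18 April 2003.
The period was tolled for 407 days by the pending criminal prosecution (2 April 2002 to 14 May 2003), pushing the deadline to 29 May 2004.
The emergency suspension of filing deadlines from 29 March 2004 to 7 November 2004 tolled the period for 223 days, extending the deadline to 7 January 2005.
None of the other events listed affects the running of the period under the stated rules.
Filing on 14 March 2005 missed the 7 January 2005 deadline — the action is time-barred.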